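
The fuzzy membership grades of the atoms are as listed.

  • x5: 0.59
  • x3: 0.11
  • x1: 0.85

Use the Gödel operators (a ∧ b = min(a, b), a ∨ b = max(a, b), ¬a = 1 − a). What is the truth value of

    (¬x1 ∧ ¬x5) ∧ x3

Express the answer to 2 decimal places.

¬x1 = 1 − 0.85 = 0.15
¬x5 = 1 − 0.59 = 0.41
¬x1 ∧ ¬x5 = min(a, b) on (0.15, 0.41) = 0.15
(¬x1 ∧ ¬x5) ∧ x3 = min(a, b) on (0.15, 0.11) = 0.11

0.11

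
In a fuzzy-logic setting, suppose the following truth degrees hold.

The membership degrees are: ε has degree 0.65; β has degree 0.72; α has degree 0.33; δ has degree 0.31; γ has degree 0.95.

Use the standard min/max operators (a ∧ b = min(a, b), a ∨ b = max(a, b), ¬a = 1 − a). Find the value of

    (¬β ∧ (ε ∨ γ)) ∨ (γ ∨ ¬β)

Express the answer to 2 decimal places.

0.95

¬β = 1 − 0.72 = 0.28
ε ∨ γ = max(a, b) on (0.65, 0.95) = 0.95
¬β ∧ (ε ∨ γ) = min(a, b) on (0.28, 0.95) = 0.28
¬β = 1 − 0.72 = 0.28
γ ∨ ¬β = max(a, b) on (0.95, 0.28) = 0.95
(¬β ∧ (ε ∨ γ)) ∨ (γ ∨ ¬β) = max(a, b) on (0.28, 0.95) = 0.95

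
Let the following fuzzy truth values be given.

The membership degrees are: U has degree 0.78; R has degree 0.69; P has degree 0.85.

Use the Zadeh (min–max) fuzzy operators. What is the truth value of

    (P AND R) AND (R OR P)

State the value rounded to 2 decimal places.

P AND R = min(a, b) on (0.85, 0.69) = 0.69
R OR P = max(a, b) on (0.69, 0.85) = 0.85
(P AND R) AND (R OR P) = min(a, b) on (0.69, 0.85) = 0.69

0.69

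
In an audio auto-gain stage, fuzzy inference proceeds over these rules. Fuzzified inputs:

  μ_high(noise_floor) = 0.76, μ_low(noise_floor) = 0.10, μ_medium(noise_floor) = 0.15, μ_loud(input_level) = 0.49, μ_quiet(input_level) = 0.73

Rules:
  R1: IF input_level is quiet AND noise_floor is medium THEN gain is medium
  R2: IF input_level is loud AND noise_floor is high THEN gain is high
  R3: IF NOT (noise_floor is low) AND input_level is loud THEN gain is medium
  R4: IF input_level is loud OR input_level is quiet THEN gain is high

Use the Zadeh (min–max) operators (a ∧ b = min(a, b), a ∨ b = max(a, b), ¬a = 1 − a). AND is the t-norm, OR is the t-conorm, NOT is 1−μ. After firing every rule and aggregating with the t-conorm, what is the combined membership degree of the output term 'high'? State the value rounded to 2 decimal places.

R1: quiet=0.73, medium=0.15; AND[min(a, b)] → w = 0.15
R2: loud=0.49, high=0.76; AND[min(a, b)] → w = 0.49
R3: ¬low=1−0.10=0.90, loud=0.49; AND[min(a, b)] → w = 0.49
R4: loud=0.49, quiet=0.73; OR[max(a, b)] → w = 0.73
Rules with consequent 'high': {R2, R4} → strengths 0.49, 0.73
Aggregate via t-conorm [max(a, b)]: 0.73

0.73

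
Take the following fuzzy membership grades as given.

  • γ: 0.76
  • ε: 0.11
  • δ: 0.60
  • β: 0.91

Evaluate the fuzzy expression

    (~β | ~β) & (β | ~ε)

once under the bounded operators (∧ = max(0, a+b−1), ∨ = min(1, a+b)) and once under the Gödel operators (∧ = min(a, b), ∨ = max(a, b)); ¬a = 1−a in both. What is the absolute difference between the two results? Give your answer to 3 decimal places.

0.090

Under bounded:
  ~β = 1 − 0.91 = 0.09
  ~β = 1 − 0.91 = 0.09
  ~β | ~β = min(1, a+b) on (0.09, 0.09) = 0.18
  ~ε = 1 − 0.11 = 0.89
  β | ~ε = min(1, a+b) on (0.91, 0.89) = 1.00
  (~β | ~β) & (β | ~ε) = max(0, a+b−1) on (0.18, 1.00) = 0.18
  → value = 0.1800
Under Gödel:
  ~β = 1 − 0.91 = 0.09
  ~β = 1 − 0.91 = 0.09
  ~β | ~β = max(a, b) on (0.09, 0.09) = 0.09
  ~ε = 1 − 0.11 = 0.89
  β | ~ε = max(a, b) on (0.91, 0.89) = 0.91
  (~β | ~β) & (β | ~ε) = min(a, b) on (0.09, 0.91) = 0.09
  → value = 0.0900
|0.1800 − 0.0900| = 0.090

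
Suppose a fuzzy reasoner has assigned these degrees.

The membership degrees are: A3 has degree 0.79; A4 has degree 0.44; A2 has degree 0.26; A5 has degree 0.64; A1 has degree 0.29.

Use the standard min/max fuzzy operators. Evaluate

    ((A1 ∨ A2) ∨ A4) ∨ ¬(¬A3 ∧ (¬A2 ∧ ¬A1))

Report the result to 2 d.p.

0.79

A1 ∨ A2 = max(a, b) on (0.29, 0.26) = 0.29
(A1 ∨ A2) ∨ A4 = max(a, b) on (0.29, 0.44) = 0.44
¬A3 = 1 − 0.79 = 0.21
¬A2 = 1 − 0.26 = 0.74
¬A1 = 1 − 0.29 = 0.71
¬A2 ∧ ¬A1 = min(a, b) on (0.74, 0.71) = 0.71
¬A3 ∧ (¬A2 ∧ ¬A1) = min(a, b) on (0.21, 0.71) = 0.21
¬(¬A3 ∧ (¬A2 ∧ ¬A1)) = 1 − 0.21 = 0.79
((A1 ∨ A2) ∨ A4) ∨ ¬(¬A3 ∧ (¬A2 ∧ ¬A1)) = max(a, b) on (0.44, 0.79) = 0.79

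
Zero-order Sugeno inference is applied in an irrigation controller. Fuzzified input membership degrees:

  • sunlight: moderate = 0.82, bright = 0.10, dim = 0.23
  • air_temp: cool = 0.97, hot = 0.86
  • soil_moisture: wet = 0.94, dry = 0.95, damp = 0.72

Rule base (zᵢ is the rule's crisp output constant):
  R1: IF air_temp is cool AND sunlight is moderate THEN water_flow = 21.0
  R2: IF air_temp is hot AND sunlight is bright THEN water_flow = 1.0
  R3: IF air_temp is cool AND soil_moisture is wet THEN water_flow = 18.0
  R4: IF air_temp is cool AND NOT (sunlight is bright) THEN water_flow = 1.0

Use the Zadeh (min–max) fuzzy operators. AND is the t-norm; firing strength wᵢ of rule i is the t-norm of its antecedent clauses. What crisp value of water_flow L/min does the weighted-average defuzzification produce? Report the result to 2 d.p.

R1 (z=21.0): cool=0.97, moderate=0.82; AND[min(a, b)] → w = 0.82
R2 (z=1.0): hot=0.86, bright=0.10; AND[min(a, b)] → w = 0.10
R3 (z=18.0): cool=0.97, wet=0.94; AND[min(a, b)] → w = 0.94
R4 (z=1.0): cool=0.97, ¬bright=1−0.10=0.90; AND[min(a, b)] → w = 0.90
Weighted average = (0.82·21.0 + 0.10·1.0 + 0.94·18.0 + 0.90·1.0) / (0.82 + 0.10 + 0.94 + 0.90)
  = 35.1400 / 2.7600 = 12.73

12.73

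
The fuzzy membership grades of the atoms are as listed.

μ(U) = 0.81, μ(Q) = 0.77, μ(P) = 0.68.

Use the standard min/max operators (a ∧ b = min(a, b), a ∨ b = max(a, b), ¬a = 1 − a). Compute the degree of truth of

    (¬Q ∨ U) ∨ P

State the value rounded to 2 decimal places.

¬Q = 1 − 0.77 = 0.23
¬Q ∨ U = max(a, b) on (0.23, 0.81) = 0.81
(¬Q ∨ U) ∨ P = max(a, b) on (0.81, 0.68) = 0.81

0.81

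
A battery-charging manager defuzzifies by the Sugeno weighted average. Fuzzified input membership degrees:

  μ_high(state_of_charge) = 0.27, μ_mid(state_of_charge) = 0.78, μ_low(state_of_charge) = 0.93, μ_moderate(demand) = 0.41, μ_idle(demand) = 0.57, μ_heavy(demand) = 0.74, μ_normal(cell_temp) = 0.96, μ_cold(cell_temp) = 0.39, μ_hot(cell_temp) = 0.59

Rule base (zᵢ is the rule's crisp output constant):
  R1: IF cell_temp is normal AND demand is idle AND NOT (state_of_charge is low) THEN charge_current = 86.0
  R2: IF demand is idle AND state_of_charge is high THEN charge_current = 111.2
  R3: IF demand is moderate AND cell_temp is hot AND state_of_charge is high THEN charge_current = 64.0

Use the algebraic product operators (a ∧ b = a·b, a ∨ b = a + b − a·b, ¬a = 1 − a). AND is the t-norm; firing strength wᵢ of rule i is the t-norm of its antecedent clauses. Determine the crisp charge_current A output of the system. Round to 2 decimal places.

95.48

R1 (z=86.0): normal=0.96, idle=0.57, ¬low=1−0.93=0.07; AND[a·b] → w = 0.0383
R2 (z=111.2): idle=0.57, high=0.27; AND[a·b] → w = 0.1539
R3 (z=64.0): moderate=0.41, hot=0.59, high=0.27; AND[a·b] → w = 0.0653
Weighted average = (0.0383·86.0 + 0.1539·111.2 + 0.0653·64.0) / (0.0383 + 0.1539 + 0.0653)
  = 24.5879 / 0.2575 = 95.48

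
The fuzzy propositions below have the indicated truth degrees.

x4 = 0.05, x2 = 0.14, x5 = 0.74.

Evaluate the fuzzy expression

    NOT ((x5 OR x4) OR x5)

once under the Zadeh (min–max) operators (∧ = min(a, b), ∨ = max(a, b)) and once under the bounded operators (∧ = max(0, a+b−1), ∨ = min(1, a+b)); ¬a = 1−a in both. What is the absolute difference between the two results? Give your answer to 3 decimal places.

0.260

Under Zadeh (min–max):
  x5 OR x4 = max(a, b) on (0.74, 0.05) = 0.74
  (x5 OR x4) OR x5 = max(a, b) on (0.74, 0.74) = 0.74
  NOT ((x5 OR x4) OR x5) = 1 − 0.74 = 0.26
  → value = 0.2600
Under bounded:
  x5 OR x4 = min(1, a+b) on (0.74, 0.05) = 0.79
  (x5 OR x4) OR x5 = min(1, a+b) on (0.79, 0.74) = 1.00
  NOT ((x5 OR x4) OR x5) = 1 − 1.00 = 0.00
  → value = 0.0000
|0.2600 − 0.0000| = 0.260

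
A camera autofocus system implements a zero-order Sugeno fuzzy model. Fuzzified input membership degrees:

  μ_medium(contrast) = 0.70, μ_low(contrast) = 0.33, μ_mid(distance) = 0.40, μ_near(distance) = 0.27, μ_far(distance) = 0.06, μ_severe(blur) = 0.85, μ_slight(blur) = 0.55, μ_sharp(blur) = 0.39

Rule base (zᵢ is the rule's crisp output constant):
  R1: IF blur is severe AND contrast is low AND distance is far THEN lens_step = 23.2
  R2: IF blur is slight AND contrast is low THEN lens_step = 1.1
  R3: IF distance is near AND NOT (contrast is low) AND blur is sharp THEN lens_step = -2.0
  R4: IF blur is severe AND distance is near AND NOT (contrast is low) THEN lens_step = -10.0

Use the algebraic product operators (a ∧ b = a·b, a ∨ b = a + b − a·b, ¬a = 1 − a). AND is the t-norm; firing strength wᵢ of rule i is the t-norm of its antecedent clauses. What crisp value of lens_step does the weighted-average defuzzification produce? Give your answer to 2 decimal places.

R1 (z=23.2): severe=0.85, low=0.33, far=0.06; AND[a·b] → w = 0.0168
R2 (z=1.1): slight=0.55, low=0.33; AND[a·b] → w = 0.1815
R3 (z=-2.0): near=0.27, ¬low=1−0.33=0.67, sharp=0.39; AND[a·b] → w = 0.0706
R4 (z=-10.0): severe=0.85, near=0.27, ¬low=1−0.33=0.67; AND[a·b] → w = 0.1538
Weighted average = (0.0168·23.2 + 0.1815·1.1 + 0.0706·-2.0 + 0.1538·-10.0) / (0.0168 + 0.1815 + 0.0706 + 0.1538)
  = -1.0886 / 0.4226 = -2.58

-2.58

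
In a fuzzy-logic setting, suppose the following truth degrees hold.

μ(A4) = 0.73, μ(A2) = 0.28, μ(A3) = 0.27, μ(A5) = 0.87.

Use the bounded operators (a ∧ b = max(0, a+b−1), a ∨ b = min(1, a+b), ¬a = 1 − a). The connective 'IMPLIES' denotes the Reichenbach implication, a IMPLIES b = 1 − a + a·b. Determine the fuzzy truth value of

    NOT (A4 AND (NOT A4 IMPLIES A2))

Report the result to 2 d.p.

0.46

NOT A4 = 1 − 0.73 = 0.27
NOT A4 IMPLIES A2  [Reichenbach: 1 − a + a·b] with a=0.27, b=0.28 → 0.81
A4 AND (NOT A4 IMPLIES A2) = max(0, a+b−1) on (0.73, 0.81) = 0.54
NOT (A4 AND (NOT A4 IMPLIES A2)) = 1 − 0.54 = 0.46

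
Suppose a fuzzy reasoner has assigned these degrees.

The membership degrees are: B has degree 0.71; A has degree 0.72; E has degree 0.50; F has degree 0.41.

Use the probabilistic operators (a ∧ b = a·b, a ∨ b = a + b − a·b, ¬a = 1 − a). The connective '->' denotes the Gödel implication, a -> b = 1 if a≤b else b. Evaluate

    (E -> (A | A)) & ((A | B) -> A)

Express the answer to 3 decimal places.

A | A = a + b − a·b on (0.7200, 0.7200) = 0.9216
E -> (A | A)  [Gödel: 1 if a≤b else b] with a=0.5000, b=0.9216 → 1.0000
A | B = a + b − a·b on (0.7200, 0.7100) = 0.9188
(A | B) -> A  [Gödel: 1 if a≤b else b] with a=0.9188, b=0.7200 → 0.7200
(E -> (A | A)) & ((A | B) -> A) = a·b on (1.0000, 0.7200) = 0.7200

0.720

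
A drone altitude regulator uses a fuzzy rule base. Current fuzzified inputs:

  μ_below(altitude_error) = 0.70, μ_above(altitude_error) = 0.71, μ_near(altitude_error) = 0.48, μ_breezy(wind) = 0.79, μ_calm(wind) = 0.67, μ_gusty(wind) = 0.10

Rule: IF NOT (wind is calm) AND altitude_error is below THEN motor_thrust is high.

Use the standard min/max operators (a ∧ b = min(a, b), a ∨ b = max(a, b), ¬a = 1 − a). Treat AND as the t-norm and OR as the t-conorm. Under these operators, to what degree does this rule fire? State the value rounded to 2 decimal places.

0.33

firing strength: ¬calm=1−0.67=0.33, below=0.70; AND[min(a, b)] → w = 0.33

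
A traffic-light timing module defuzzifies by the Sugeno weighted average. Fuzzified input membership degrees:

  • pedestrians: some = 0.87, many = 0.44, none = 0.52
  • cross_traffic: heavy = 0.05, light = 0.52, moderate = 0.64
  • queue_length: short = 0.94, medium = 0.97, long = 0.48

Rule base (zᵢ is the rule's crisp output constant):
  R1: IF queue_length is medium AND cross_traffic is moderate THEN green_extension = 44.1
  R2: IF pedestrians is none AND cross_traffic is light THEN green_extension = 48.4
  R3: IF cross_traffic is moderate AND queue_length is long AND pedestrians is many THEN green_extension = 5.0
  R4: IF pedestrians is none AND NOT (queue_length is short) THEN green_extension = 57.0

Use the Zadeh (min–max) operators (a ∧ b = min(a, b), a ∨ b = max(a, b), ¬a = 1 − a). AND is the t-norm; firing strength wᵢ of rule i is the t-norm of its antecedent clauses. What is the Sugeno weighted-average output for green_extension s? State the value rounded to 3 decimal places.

35.549

R1 (z=44.1): medium=0.97, moderate=0.64; AND[min(a, b)] → w = 0.64
R2 (z=48.4): none=0.52, light=0.52; AND[min(a, b)] → w = 0.52
R3 (z=5.0): moderate=0.64, long=0.48, many=0.44; AND[min(a, b)] → w = 0.44
R4 (z=57.0): none=0.52, ¬short=1−0.94=0.06; AND[min(a, b)] → w = 0.06
Weighted average = (0.64·44.1 + 0.52·48.4 + 0.44·5.0 + 0.06·57.0) / (0.64 + 0.52 + 0.44 + 0.06)
  = 59.0120 / 1.6600 = 35.549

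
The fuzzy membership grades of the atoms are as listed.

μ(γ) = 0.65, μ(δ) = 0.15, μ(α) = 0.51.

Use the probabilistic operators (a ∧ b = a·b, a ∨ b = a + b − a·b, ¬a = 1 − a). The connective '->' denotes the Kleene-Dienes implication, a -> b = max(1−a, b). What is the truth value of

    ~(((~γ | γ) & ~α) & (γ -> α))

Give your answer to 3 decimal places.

~γ = 1 − 0.6500 = 0.3500
~γ | γ = a + b − a·b on (0.3500, 0.6500) = 0.7725
~α = 1 − 0.5100 = 0.4900
(~γ | γ) & ~α = a·b on (0.7725, 0.4900) = 0.3785
γ -> α  [Kleene-Dienes: max(1−a, b)] with a=0.6500, b=0.5100 → 0.5100
((~γ | γ) & ~α) & (γ -> α) = a·b on (0.3785, 0.5100) = 0.1930
~(((~γ | γ) & ~α) & (γ -> α)) = 1 − 0.1930 = 0.8070

0.807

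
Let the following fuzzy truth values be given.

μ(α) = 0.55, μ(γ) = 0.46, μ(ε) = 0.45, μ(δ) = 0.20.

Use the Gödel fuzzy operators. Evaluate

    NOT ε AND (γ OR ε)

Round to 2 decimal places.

NOT ε = 1 − 0.45 = 0.55
γ OR ε = max(a, b) on (0.46, 0.45) = 0.46
NOT ε AND (γ OR ε) = min(a, b) on (0.55, 0.46) = 0.46

0.46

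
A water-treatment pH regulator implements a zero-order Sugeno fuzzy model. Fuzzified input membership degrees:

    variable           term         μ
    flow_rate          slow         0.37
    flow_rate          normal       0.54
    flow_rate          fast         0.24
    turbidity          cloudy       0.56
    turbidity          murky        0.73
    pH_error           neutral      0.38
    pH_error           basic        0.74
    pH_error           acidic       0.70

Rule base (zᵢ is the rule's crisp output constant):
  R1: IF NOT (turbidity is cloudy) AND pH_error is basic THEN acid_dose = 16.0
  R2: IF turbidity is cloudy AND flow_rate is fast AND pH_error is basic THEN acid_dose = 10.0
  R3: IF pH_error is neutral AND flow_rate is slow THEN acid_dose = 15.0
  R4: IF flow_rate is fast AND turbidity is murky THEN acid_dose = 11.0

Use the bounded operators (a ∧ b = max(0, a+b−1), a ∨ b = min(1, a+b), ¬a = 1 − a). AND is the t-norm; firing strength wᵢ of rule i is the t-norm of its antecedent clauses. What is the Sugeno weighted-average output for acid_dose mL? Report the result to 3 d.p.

16.000

R1 (z=16.0): ¬cloudy=1−0.56=0.44, basic=0.74; AND[max(0, a+b−1)] → w = 0.18
R2 (z=10.0): cloudy=0.56, fast=0.24, basic=0.74; AND[max(0, a+b−1)] → w = 0.00
R3 (z=15.0): neutral=0.38, slow=0.37; AND[max(0, a+b−1)] → w = 0.00
R4 (z=11.0): fast=0.24, murky=0.73; AND[max(0, a+b−1)] → w = 0.00
Weighted average = (0.18·16.0 + 0.00·10.0 + 0.00·15.0 + 0.00·11.0) / (0.18 + 0.00 + 0.00 + 0.00)
  = 2.8800 / 0.1800 = 16.000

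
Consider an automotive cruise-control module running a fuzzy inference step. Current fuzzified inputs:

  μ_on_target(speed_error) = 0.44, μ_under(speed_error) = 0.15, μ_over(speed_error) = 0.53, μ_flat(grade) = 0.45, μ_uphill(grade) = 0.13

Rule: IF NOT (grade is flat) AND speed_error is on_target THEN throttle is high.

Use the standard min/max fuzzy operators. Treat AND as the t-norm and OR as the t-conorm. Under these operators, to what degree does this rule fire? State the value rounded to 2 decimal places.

firing strength: ¬flat=1−0.45=0.55, on_target=0.44; AND[min(a, b)] → w = 0.44

0.44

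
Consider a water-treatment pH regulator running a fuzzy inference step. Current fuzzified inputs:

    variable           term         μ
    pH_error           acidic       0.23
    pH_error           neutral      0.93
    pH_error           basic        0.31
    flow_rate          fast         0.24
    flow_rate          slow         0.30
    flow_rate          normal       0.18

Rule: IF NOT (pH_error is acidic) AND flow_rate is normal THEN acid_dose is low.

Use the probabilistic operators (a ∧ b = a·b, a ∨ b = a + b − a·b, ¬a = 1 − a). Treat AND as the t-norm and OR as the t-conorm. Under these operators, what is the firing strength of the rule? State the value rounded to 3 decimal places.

firing strength: ¬acidic=1−0.23=0.77, normal=0.18; AND[a·b] → w = 0.1386

0.139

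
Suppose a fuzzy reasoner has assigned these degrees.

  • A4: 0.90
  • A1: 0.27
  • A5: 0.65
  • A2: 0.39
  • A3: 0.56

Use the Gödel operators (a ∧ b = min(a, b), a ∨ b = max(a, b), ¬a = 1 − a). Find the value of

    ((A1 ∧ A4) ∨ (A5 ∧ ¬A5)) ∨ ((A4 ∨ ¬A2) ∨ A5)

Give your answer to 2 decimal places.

0.90

A1 ∧ A4 = min(a, b) on (0.27, 0.90) = 0.27
¬A5 = 1 − 0.65 = 0.35
A5 ∧ ¬A5 = min(a, b) on (0.65, 0.35) = 0.35
(A1 ∧ A4) ∨ (A5 ∧ ¬A5) = max(a, b) on (0.27, 0.35) = 0.35
¬A2 = 1 − 0.39 = 0.61
A4 ∨ ¬A2 = max(a, b) on (0.90, 0.61) = 0.90
(A4 ∨ ¬A2) ∨ A5 = max(a, b) on (0.90, 0.65) = 0.90
((A1 ∧ A4) ∨ (A5 ∧ ¬A5)) ∨ ((A4 ∨ ¬A2) ∨ A5) = max(a, b) on (0.35, 0.90) = 0.90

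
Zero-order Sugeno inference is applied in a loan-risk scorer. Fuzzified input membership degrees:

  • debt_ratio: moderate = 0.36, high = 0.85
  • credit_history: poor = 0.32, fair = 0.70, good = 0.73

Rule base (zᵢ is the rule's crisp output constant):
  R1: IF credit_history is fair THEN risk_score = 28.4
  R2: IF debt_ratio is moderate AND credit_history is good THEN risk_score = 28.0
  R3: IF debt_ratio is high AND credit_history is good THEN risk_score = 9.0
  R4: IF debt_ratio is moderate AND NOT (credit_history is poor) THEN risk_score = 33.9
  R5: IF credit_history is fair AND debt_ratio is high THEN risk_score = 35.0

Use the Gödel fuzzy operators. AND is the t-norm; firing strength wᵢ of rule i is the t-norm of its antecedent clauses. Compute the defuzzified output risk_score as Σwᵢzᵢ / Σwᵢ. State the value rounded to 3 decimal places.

25.696

R1 (z=28.4): fair=0.70 → w = 0.70
R2 (z=28.0): moderate=0.36, good=0.73; AND[min(a, b)] → w = 0.36
R3 (z=9.0): high=0.85, good=0.73; AND[min(a, b)] → w = 0.73
R4 (z=33.9): moderate=0.36, ¬poor=1−0.32=0.68; AND[min(a, b)] → w = 0.36
R5 (z=35.0): fair=0.70, high=0.85; AND[min(a, b)] → w = 0.70
Weighted average = (0.70·28.4 + 0.36·28.0 + 0.73·9.0 + 0.36·33.9 + 0.70·35.0) / (0.70 + 0.36 + 0.73 + 0.36 + 0.70)
  = 73.2340 / 2.8500 = 25.696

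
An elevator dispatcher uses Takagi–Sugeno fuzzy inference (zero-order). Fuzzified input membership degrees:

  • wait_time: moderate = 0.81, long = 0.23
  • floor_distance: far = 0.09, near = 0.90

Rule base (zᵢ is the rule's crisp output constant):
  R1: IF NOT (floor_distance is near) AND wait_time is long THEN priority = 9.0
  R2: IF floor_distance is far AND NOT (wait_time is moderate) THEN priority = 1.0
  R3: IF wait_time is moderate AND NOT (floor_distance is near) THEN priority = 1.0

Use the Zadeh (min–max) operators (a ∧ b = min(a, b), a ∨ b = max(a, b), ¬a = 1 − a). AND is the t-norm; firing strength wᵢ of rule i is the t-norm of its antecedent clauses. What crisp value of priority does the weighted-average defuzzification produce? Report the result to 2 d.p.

3.76

R1 (z=9.0): ¬near=1−0.90=0.10, long=0.23; AND[min(a, b)] → w = 0.10
R2 (z=1.0): far=0.09, ¬moderate=1−0.81=0.19; AND[min(a, b)] → w = 0.09
R3 (z=1.0): moderate=0.81, ¬near=1−0.90=0.10; AND[min(a, b)] → w = 0.10
Weighted average = (0.10·9.0 + 0.09·1.0 + 0.10·1.0) / (0.10 + 0.09 + 0.10)
  = 1.0900 / 0.2900 = 3.76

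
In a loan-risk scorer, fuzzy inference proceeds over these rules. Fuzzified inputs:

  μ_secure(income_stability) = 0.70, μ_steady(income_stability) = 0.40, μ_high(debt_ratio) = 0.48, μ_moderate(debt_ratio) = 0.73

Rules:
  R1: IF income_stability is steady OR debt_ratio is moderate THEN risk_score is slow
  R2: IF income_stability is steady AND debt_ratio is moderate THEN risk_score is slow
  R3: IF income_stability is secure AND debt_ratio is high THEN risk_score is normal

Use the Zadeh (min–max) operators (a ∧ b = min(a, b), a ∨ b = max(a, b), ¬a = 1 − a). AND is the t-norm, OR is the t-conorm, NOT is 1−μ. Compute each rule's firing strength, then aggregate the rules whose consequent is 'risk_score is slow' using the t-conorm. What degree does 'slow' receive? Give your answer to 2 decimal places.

R1: steady=0.40, moderate=0.73; OR[max(a, b)] → w = 0.73
R2: steady=0.40, moderate=0.73; AND[min(a, b)] → w = 0.40
R3: secure=0.70, high=0.48; AND[min(a, b)] → w = 0.48
Rules with consequent 'slow': {R1, R2} → strengths 0.73, 0.40
Aggregate via t-conorm [max(a, b)]: 0.73

0.73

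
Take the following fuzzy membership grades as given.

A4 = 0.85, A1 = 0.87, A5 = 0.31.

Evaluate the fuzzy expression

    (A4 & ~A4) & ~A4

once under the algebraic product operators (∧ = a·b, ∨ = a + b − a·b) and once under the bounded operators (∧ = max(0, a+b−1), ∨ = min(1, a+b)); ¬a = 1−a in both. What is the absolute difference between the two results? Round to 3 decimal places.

0.019

Under algebraic product:
  ~A4 = 1 − 0.8500 = 0.1500
  A4 & ~A4 = a·b on (0.8500, 0.1500) = 0.1275
  ~A4 = 1 − 0.8500 = 0.1500
  (A4 & ~A4) & ~A4 = a·b on (0.1275, 0.1500) = 0.0191
  → value = 0.0191
Under bounded:
  ~A4 = 1 − 0.85 = 0.15
  A4 & ~A4 = max(0, a+b−1) on (0.85, 0.15) = 0.00
  ~A4 = 1 − 0.85 = 0.15
  (A4 & ~A4) & ~A4 = max(0, a+b−1) on (0.00, 0.15) = 0.00
  → value = 0.0000
|0.0191 − 0.0000| = 0.019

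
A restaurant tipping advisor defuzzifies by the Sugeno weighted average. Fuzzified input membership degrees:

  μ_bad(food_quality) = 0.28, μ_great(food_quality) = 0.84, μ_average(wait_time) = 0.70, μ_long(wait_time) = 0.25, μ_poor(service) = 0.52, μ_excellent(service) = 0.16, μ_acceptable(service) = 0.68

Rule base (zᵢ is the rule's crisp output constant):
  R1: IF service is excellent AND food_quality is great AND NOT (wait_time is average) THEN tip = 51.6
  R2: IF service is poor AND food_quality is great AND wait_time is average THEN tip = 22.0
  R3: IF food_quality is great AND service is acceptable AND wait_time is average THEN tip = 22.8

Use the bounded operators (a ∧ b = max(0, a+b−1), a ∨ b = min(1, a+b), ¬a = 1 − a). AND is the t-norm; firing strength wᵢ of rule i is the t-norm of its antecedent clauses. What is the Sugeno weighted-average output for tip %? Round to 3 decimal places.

22.629

R1 (z=51.6): excellent=0.16, great=0.84, ¬average=1−0.70=0.30; AND[max(0, a+b−1)] → w = 0.00
R2 (z=22.0): poor=0.52, great=0.84, average=0.70; AND[max(0, a+b−1)] → w = 0.06
R3 (z=22.8): great=0.84, acceptable=0.68, average=0.70; AND[max(0, a+b−1)] → w = 0.22
Weighted average = (0.00·51.6 + 0.06·22.0 + 0.22·22.8) / (0.00 + 0.06 + 0.22)
  = 6.3360 / 0.2800 = 22.629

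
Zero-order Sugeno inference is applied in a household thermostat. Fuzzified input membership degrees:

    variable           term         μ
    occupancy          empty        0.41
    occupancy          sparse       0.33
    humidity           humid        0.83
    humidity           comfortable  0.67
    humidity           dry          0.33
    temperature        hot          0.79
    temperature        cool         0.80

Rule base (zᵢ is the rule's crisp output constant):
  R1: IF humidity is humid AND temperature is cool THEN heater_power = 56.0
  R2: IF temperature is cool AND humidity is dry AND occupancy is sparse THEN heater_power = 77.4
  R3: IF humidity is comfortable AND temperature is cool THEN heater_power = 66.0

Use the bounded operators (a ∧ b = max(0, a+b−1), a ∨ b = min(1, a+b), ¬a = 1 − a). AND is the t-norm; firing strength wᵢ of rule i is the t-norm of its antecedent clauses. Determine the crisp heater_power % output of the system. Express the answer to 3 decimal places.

R1 (z=56.0): humid=0.83, cool=0.80; AND[max(0, a+b−1)] → w = 0.63
R2 (z=77.4): cool=0.80, dry=0.33, sparse=0.33; AND[max(0, a+b−1)] → w = 0.00
R3 (z=66.0): comfortable=0.67, cool=0.80; AND[max(0, a+b−1)] → w = 0.47
Weighted average = (0.63·56.0 + 0.00·77.4 + 0.47·66.0) / (0.63 + 0.00 + 0.47)
  = 66.3000 / 1.1000 = 60.273

60.273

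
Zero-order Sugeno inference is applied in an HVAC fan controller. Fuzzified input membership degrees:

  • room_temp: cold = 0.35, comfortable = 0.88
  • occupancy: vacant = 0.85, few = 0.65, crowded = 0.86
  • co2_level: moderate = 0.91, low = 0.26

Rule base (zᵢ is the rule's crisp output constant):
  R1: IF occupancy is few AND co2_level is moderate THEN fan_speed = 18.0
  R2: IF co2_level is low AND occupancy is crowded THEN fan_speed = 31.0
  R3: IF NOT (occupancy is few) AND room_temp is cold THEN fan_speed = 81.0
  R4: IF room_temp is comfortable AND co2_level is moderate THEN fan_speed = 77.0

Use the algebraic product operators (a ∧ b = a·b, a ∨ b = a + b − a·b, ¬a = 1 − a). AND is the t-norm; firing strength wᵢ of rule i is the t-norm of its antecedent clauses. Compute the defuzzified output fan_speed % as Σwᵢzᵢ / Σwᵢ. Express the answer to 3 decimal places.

R1 (z=18.0): few=0.65, moderate=0.91; AND[a·b] → w = 0.5915
R2 (z=31.0): low=0.26, crowded=0.86; AND[a·b] → w = 0.2236
R3 (z=81.0): ¬few=1−0.65=0.35, cold=0.35; AND[a·b] → w = 0.1225
R4 (z=77.0): comfortable=0.88, moderate=0.91; AND[a·b] → w = 0.8008
Weighted average = (0.5915·18.0 + 0.2236·31.0 + 0.1225·81.0 + 0.8008·77.0) / (0.5915 + 0.2236 + 0.1225 + 0.8008)
  = 89.1627 / 1.7384 = 51.290

51.290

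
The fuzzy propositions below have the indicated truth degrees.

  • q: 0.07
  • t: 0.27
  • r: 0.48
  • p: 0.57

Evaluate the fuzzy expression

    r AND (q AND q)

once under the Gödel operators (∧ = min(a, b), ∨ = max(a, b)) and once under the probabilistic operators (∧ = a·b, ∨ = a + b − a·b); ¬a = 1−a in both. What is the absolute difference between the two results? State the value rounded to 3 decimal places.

Under Gödel:
  q AND q = min(a, b) on (0.07, 0.07) = 0.07
  r AND (q AND q) = min(a, b) on (0.48, 0.07) = 0.07
  → value = 0.0700
Under probabilistic:
  q AND q = a·b on (0.0700, 0.0700) = 0.0049
  r AND (q AND q) = a·b on (0.4800, 0.0049) = 0.0024
  → value = 0.0024
|0.0700 − 0.0024| = 0.068

0.068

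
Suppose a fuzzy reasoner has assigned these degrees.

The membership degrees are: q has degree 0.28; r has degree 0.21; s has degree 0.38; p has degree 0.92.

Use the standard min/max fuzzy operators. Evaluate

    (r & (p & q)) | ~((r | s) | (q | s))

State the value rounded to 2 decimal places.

0.62

p & q = min(a, b) on (0.92, 0.28) = 0.28
r & (p & q) = min(a, b) on (0.21, 0.28) = 0.21
r | s = max(a, b) on (0.21, 0.38) = 0.38
q | s = max(a, b) on (0.28, 0.38) = 0.38
(r | s) | (q | s) = max(a, b) on (0.38, 0.38) = 0.38
~((r | s) | (q | s)) = 1 − 0.38 = 0.62
(r & (p & q)) | ~((r | s) | (q | s)) = max(a, b) on (0.21, 0.62) = 0.62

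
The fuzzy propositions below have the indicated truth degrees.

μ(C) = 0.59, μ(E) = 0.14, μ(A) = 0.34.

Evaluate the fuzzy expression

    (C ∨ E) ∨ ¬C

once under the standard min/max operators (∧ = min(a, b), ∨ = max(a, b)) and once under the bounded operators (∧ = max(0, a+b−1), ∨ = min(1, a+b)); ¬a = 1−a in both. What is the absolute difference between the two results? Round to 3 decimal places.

0.410

Under standard min/max:
  C ∨ E = max(a, b) on (0.59, 0.14) = 0.59
  ¬C = 1 − 0.59 = 0.41
  (C ∨ E) ∨ ¬C = max(a, b) on (0.59, 0.41) = 0.59
  → value = 0.5900
Under bounded:
  C ∨ E = min(1, a+b) on (0.59, 0.14) = 0.73
  ¬C = 1 − 0.59 = 0.41
  (C ∨ E) ∨ ¬C = min(1, a+b) on (0.73, 0.41) = 1.00
  → value = 1.0000
|0.5900 − 1.0000| = 0.410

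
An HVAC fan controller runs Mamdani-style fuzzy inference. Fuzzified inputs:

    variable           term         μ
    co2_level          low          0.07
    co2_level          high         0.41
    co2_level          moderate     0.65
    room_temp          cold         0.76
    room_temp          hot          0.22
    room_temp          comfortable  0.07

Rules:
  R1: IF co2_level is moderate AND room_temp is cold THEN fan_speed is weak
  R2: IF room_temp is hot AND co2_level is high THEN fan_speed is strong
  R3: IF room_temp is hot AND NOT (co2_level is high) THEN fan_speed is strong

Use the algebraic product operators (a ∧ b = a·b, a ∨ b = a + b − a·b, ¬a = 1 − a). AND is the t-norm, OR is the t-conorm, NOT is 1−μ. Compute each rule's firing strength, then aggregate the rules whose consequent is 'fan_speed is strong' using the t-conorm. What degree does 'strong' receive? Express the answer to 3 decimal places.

0.208

R1: moderate=0.65, cold=0.76; AND[a·b] → w = 0.4940
R2: hot=0.22, high=0.41; AND[a·b] → w = 0.0902
R3: hot=0.22, ¬high=1−0.41=0.59; AND[a·b] → w = 0.1298
Rules with consequent 'strong': {R2, R3} → strengths 0.0902, 0.1298
Aggregate via t-conorm [a + b − a·b]: 0.2083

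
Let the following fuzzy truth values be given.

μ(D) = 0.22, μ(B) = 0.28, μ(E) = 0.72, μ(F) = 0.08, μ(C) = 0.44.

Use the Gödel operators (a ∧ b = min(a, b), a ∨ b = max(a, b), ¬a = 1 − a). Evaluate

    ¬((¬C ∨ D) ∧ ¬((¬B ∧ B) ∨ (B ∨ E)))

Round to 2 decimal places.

0.72

¬C = 1 − 0.44 = 0.56
¬C ∨ D = max(a, b) on (0.56, 0.22) = 0.56
¬B = 1 − 0.28 = 0.72
¬B ∧ B = min(a, b) on (0.72, 0.28) = 0.28
B ∨ E = max(a, b) on (0.28, 0.72) = 0.72
(¬B ∧ B) ∨ (B ∨ E) = max(a, b) on (0.28, 0.72) = 0.72
¬((¬B ∧ B) ∨ (B ∨ E)) = 1 − 0.72 = 0.28
(¬C ∨ D) ∧ ¬((¬B ∧ B) ∨ (B ∨ E)) = min(a, b) on (0.56, 0.28) = 0.28
¬((¬C ∨ D) ∧ ¬((¬B ∧ B) ∨ (B ∨ E))) = 1 − 0.28 = 0.72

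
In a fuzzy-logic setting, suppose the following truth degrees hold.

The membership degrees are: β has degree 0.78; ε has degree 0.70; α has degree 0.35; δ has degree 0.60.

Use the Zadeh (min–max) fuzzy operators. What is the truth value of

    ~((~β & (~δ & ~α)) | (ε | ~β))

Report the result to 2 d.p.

0.30

~β = 1 − 0.78 = 0.22
~δ = 1 − 0.60 = 0.40
~α = 1 − 0.35 = 0.65
~δ & ~α = min(a, b) on (0.40, 0.65) = 0.40
~β & (~δ & ~α) = min(a, b) on (0.22, 0.40) = 0.22
~β = 1 − 0.78 = 0.22
ε | ~β = max(a, b) on (0.70, 0.22) = 0.70
(~β & (~δ & ~α)) | (ε | ~β) = max(a, b) on (0.22, 0.70) = 0.70
~((~β & (~δ & ~α)) | (ε | ~β)) = 1 − 0.70 = 0.30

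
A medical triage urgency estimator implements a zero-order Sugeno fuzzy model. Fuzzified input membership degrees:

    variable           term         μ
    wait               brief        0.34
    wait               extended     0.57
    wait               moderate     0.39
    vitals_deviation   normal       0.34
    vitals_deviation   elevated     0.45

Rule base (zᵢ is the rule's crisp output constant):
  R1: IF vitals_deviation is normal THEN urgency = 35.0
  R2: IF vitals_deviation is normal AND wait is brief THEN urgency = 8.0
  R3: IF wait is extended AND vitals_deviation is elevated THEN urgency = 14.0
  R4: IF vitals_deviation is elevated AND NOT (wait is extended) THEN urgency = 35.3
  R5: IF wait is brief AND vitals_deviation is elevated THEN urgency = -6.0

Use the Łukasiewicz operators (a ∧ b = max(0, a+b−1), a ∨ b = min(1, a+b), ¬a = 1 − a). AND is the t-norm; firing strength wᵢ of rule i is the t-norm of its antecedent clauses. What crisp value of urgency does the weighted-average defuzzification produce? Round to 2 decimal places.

R1 (z=35.0): normal=0.34 → w = 0.34
R2 (z=8.0): normal=0.34, brief=0.34; AND[max(0, a+b−1)] → w = 0.00
R3 (z=14.0): extended=0.57, elevated=0.45; AND[max(0, a+b−1)] → w = 0.02
R4 (z=35.3): elevated=0.45, ¬extended=1−0.57=0.43; AND[max(0, a+b−1)] → w = 0.00
R5 (z=-6.0): brief=0.34, elevated=0.45; AND[max(0, a+b−1)] → w = 0.00
Weighted average = (0.34·35.0 + 0.00·8.0 + 0.02·14.0 + 0.00·35.3 + 0.00·-6.0) / (0.34 + 0.00 + 0.02 + 0.00 + 0.00)
  = 12.1800 / 0.3600 = 33.83

33.83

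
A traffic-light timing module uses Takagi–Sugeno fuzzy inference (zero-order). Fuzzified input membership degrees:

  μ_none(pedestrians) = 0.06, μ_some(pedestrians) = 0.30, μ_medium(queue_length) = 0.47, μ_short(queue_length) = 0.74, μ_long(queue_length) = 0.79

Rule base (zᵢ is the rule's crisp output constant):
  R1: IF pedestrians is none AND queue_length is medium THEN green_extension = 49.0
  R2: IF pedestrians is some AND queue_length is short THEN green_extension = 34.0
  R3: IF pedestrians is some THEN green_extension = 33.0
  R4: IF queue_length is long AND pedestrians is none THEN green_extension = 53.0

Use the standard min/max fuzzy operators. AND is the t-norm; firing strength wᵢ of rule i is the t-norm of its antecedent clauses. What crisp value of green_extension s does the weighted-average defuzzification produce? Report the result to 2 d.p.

36.42

R1 (z=49.0): none=0.06, medium=0.47; AND[min(a, b)] → w = 0.06
R2 (z=34.0): some=0.30, short=0.74; AND[min(a, b)] → w = 0.30
R3 (z=33.0): some=0.30 → w = 0.30
R4 (z=53.0): long=0.79, none=0.06; AND[min(a, b)] → w = 0.06
Weighted average = (0.06·49.0 + 0.30·34.0 + 0.30·33.0 + 0.06·53.0) / (0.06 + 0.30 + 0.30 + 0.06)
  = 26.2200 / 0.7200 = 36.42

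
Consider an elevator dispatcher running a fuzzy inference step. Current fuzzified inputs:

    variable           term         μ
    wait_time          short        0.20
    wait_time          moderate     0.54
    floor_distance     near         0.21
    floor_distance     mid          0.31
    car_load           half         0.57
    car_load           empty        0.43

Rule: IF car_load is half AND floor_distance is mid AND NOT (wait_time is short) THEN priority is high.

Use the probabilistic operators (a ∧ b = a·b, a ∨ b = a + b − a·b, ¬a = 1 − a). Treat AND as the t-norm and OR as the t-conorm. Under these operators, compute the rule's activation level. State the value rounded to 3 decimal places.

0.141

firing strength: half=0.57, mid=0.31, ¬short=1−0.20=0.80; AND[a·b] → w = 0.1414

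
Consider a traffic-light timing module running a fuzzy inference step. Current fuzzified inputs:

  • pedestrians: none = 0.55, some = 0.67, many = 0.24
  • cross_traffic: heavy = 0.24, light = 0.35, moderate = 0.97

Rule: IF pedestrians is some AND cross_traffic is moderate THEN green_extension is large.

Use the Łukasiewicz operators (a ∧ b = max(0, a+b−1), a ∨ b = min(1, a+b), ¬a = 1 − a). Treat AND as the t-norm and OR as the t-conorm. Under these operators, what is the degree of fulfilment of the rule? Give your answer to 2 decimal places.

firing strength: some=0.67, moderate=0.97; AND[max(0, a+b−1)] → w = 0.64

0.64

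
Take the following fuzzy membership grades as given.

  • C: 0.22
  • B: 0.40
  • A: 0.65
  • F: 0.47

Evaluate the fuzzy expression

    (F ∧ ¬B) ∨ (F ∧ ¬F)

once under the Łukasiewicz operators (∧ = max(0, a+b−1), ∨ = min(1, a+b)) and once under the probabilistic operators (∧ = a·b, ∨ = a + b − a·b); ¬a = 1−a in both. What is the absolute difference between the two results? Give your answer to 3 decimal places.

Under Łukasiewicz:
  ¬B = 1 − 0.40 = 0.60
  F ∧ ¬B = max(0, a+b−1) on (0.47, 0.60) = 0.07
  ¬F = 1 − 0.47 = 0.53
  F ∧ ¬F = max(0, a+b−1) on (0.47, 0.53) = 0.00
  (F ∧ ¬B) ∨ (F ∧ ¬F) = min(1, a+b) on (0.07, 0.00) = 0.07
  → value = 0.0700
Under probabilistic:
  ¬B = 1 − 0.4000 = 0.6000
  F ∧ ¬B = a·b on (0.4700, 0.6000) = 0.2820
  ¬F = 1 − 0.4700 = 0.5300
  F ∧ ¬F = a·b on (0.4700, 0.5300) = 0.2491
  (F ∧ ¬B) ∨ (F ∧ ¬F) = a + b − a·b on (0.2820, 0.2491) = 0.4609
  → value = 0.4609
|0.0700 − 0.4609| = 0.391

0.391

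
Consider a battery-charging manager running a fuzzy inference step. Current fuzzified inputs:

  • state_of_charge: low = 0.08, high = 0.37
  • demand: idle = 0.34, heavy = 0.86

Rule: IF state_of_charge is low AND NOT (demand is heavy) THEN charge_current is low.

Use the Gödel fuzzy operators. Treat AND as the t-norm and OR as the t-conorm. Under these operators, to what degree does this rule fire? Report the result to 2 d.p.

firing strength: low=0.08, ¬heavy=1−0.86=0.14; AND[min(a, b)] → w = 0.08

0.08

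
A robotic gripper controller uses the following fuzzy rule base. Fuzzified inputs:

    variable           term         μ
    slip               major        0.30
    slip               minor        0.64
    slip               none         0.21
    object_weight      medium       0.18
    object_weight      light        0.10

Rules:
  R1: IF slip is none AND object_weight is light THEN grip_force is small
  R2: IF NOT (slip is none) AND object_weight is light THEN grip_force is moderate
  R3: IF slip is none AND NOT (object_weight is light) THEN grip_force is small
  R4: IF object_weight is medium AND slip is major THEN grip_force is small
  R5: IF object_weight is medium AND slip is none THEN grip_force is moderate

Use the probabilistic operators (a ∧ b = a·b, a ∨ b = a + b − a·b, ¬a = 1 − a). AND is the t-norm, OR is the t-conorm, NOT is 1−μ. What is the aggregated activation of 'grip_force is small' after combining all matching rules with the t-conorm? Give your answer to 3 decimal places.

0.249

R1: none=0.21, light=0.10; AND[a·b] → w = 0.0210
R2: ¬none=1−0.21=0.79, light=0.10; AND[a·b] → w = 0.0790
R3: none=0.21, ¬light=1−0.10=0.90; AND[a·b] → w = 0.1890
R4: medium=0.18, major=0.30; AND[a·b] → w = 0.0540
R5: medium=0.18, none=0.21; AND[a·b] → w = 0.0378
Rules with consequent 'small': {R1, R3, R4} → strengths 0.0210, 0.1890, 0.0540
Aggregate via t-conorm [a + b − a·b]: 0.2489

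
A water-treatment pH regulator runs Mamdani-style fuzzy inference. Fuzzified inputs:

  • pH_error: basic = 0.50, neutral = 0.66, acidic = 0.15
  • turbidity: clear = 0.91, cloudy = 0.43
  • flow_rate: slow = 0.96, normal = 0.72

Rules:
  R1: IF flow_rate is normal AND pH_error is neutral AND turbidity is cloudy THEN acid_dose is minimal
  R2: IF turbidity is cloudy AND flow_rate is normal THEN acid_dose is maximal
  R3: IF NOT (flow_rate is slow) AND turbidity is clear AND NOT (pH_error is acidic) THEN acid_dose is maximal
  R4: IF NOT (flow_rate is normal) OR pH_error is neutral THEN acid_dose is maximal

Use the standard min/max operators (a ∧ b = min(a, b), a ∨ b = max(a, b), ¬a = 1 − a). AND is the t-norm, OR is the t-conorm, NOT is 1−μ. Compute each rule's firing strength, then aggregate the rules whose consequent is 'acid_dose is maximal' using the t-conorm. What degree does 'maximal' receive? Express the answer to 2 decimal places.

0.66

R1: normal=0.72, neutral=0.66, cloudy=0.43; AND[min(a, b)] → w = 0.43
R2: cloudy=0.43, normal=0.72; AND[min(a, b)] → w = 0.43
R3: ¬slow=1−0.96=0.04, clear=0.91, ¬acidic=1−0.15=0.85; AND[min(a, b)] → w = 0.04
R4: ¬normal=1−0.72=0.28, neutral=0.66; OR[max(a, b)] → w = 0.66
Rules with consequent 'maximal': {R2, R3, R4} → strengths 0.43, 0.04, 0.66
Aggregate via t-conorm [max(a, b)]: 0.66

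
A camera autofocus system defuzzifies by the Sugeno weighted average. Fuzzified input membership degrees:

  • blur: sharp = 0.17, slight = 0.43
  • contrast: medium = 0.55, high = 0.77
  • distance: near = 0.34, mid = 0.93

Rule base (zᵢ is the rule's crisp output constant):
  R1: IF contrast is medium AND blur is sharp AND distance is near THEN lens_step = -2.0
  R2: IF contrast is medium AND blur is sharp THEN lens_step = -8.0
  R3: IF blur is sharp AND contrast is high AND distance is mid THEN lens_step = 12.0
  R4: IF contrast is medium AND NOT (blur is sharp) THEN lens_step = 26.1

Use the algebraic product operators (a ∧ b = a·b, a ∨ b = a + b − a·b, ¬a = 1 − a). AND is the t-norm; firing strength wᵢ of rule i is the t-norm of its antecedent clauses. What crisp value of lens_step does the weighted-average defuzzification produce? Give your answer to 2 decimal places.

R1 (z=-2.0): medium=0.55, sharp=0.17, near=0.34; AND[a·b] → w = 0.0318
R2 (z=-8.0): medium=0.55, sharp=0.17; AND[a·b] → w = 0.0935
R3 (z=12.0): sharp=0.17, high=0.77, mid=0.93; AND[a·b] → w = 0.1217
R4 (z=26.1): medium=0.55, ¬sharp=1−0.17=0.83; AND[a·b] → w = 0.4565
Weighted average = (0.0318·-2.0 + 0.0935·-8.0 + 0.1217·12.0 + 0.4565·26.1) / (0.0318 + 0.0935 + 0.1217 + 0.4565)
  = 12.5639 / 0.7035 = 17.86

17.86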